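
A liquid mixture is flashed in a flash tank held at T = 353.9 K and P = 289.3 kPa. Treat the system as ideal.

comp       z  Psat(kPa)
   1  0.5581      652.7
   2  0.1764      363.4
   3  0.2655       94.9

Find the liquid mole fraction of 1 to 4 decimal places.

Raoult's law: Kᵢ = Pᵢˢᵃᵗ/P = Pᵢˢᵃᵗ/289.3.
  K_1 = 652.7/289.3 = 2.256135, K_2 = 363.4/289.3 = 1.256135, K_3 = 94.9/289.3 = 0.328033
Newton iteration, ψ⁰ = 0.5:
  ψ = 0.5000: g = 0.20198, g' = -0.6132 → ψ = 0.8294
  ψ = 0.8294: g = -0.02239, g' = -0.8308 → ψ = 0.8024
  ψ = 0.8024: g = -0.00055, g' = -0.7910 → ψ = 0.8017
Converged at ψ = 0.8017.
Compositions from xᵢ = zᵢ/(1+ψ(Kᵢ−1)), yᵢ = Kᵢxᵢ:
  1: x = 0.2781, y = 0.6274
  2: x = 0.1463, y = 0.1838
  3: x = 0.5756, y = 0.1888

x_1 = 0.2781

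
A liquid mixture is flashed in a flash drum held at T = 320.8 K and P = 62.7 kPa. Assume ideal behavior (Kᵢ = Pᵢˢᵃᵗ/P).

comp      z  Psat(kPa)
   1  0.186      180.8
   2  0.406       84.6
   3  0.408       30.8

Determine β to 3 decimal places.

Raoult's law: Kᵢ = Pᵢˢᵃᵗ/P = Pᵢˢᵃᵗ/62.7.
  K_1 = 180.8/62.7 = 2.88357, K_2 = 84.6/62.7 = 1.34928, K_3 = 30.8/62.7 = 0.49123
Rachford–Rice: g(β) = Σ zᵢ(Kᵢ−1)/(1+β(Kᵢ−1)) = 0.
Feasibility: ΣzᵢKᵢ = 1.285, Σzᵢ/Kᵢ = 1.196 — both > 1, two phases present.
Newton–Raphson from β = 0.59:
  β = 0.590: g = -0.0131, g' = -0.398 → β = 0.557
Converged at β = 0.557.

β = 0.557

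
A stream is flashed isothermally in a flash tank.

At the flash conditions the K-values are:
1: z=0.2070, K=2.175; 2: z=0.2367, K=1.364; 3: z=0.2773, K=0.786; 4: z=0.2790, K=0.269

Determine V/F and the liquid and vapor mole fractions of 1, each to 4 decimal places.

V/F = 0.1457, x_1 = 0.1768, y_1 = 0.3844

Material balance + equilibrium reduce to Σ zᵢ(Kᵢ−1)/(1+V/F(Kᵢ−1)) = 0.
Check two-phase: ΣzᵢKᵢ = 1.0661 > 1 and Σzᵢ/Kᵢ = 1.6587 > 1, so g(0) = 0.0661 > 0 and g(1) = -0.6587 < 0.
Newton iteration, V/F⁰ = 0.5:
  V/F = 0.5000: g = -0.16178, g' = -0.5221 → V/F = 0.1901
  V/F = 0.1901: g = -0.01934, g' = -0.4333 → V/F = 0.1455
  V/F = 0.1455: g = 0.00007, g' = -0.4369 → V/F = 0.1457
Converged at V/F = 0.1457.
Compositions from xᵢ = zᵢ/(1+V/F(Kᵢ−1)), yᵢ = Kᵢxᵢ:
  1: x = 0.1768, y = 0.3844
  2: x = 0.2248, y = 0.3066
  3: x = 0.2862, y = 0.2250
  4: x = 0.3122, y = 0.0840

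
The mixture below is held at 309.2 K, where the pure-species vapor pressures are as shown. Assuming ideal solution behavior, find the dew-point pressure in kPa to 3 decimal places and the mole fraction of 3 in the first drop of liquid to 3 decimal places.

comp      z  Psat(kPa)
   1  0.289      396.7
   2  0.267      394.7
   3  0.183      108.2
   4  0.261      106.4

Pdew = 180.203 kPa, x_3 = 0.305

At the dew point ψ → 1, so Σzᵢ/Kᵢ = 1 with Kᵢ = Pᵢˢᵃᵗ/P ⇒ 1/P = Σzᵢ/Pᵢˢᵃᵗ.
1/P = 0.289/396.7 + 0.267/394.7 + 0.183/108.2 + 0.261/106.4 = 0.005549 ⇒ P = 180.203 kPa
xᵢ = zᵢP/Pᵢˢᵃᵗ ⇒ x_3 = 0.183·180.203/108.2 = 0.305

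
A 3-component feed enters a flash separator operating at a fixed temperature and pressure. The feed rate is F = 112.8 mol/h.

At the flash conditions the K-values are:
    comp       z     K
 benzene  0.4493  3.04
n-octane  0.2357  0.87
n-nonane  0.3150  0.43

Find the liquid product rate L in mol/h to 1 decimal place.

Material balance + equilibrium reduce to Σ zᵢ(Kᵢ−1)/(1+V/F(Kᵢ−1)) = 0.
Check two-phase: ΣzᵢKᵢ = 1.7064 > 1 and Σzᵢ/Kᵢ = 1.1513 > 1, so g(0) = 0.7064 > 0 and g(1) = -0.1513 < 0.
Newton–Raphson from V/F = 0.61:
  V/F = 0.6100: g = 0.09984, g' = -0.6164 → V/F = 0.7720
  V/F = 0.7720: g = 0.00127, g' = -0.6133 → V/F = 0.7741
Converged at V/F = 0.7741.
Then V = V/F·F = 0.7741·112.8 = 87.3 mol/h and L = F − V = 25.5 mol/h.

L = 25.5 mol/h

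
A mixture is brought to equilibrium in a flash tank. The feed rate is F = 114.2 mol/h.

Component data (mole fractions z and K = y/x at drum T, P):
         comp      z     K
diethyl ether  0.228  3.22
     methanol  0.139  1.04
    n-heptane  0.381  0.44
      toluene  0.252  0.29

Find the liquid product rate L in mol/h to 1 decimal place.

L = 102.7 mol/h

Material balance + equilibrium reduce to Σ zᵢ(Kᵢ−1)/(1+V/F(Kᵢ−1)) = 0.
g(0) = ΣzᵢKᵢ − 1 = 0.119 and g(1) = 1 − Σzᵢ/Kᵢ = -0.939, so a root lies in (0, 1).
Newton iteration, V/F⁰ = 0.5:
  V/F = 0.500: g = -0.3284, g' = -0.788 → V/F = 0.083
  V/F = 0.083: g = 0.0185, g' = -1.075 → V/F = 0.101
Converged at V/F = 0.101.
Then V = V/F·F = 0.1011·114.2 = 11.5 mol/h and L = F − V = 102.7 mol/h.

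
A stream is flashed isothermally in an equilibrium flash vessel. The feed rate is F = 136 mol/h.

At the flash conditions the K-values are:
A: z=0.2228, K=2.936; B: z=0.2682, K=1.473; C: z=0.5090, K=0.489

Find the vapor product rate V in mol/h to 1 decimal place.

V = 60.5 mol/h

Iterate (Newton) starting at ψ = 0.5:
  ψ = 0.5000: g = -0.02759, g' = -0.4946 → ψ = 0.4442
  ψ = 0.4442: g = 0.00025, g' = -0.5048 → ψ = 0.4447
Converged at ψ = 0.4447.
Then V = ψ·F = 0.4447·136 = 60.5 mol/h and L = F − V = 75.5 mol/h.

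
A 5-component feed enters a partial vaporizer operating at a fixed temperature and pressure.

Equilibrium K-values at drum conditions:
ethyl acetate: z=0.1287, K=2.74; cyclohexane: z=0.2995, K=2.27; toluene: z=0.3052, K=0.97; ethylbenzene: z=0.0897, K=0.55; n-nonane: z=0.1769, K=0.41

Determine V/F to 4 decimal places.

V/F = 0.8266

Material balance + equilibrium reduce to Σ zᵢ(Kᵢ−1)/(1+V/F(Kᵢ−1)) = 0.
Feasibility: ΣzᵢKᵢ = 1.4504, Σzᵢ/Kᵢ = 1.0881 — both > 1, two phases present.
Newton iteration, V/F⁰ = 0.48:
  V/F = 0.4800: g = 0.15195, g' = -0.4518 → V/F = 0.8163
  V/F = 0.8163: g = 0.00475, g' = -0.4578 → V/F = 0.8267
  V/F = 0.8267: g = -0.00002, g' = -0.4615 → V/F = 0.8266
Converged at V/F = 0.8266.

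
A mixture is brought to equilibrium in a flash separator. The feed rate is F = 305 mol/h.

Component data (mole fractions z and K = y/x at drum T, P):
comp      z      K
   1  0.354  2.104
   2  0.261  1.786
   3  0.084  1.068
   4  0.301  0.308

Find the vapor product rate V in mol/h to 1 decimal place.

Newton–Raphson from ψ = 0.45:
  ψ = 0.450: g = 0.1157, g' = -0.585 → ψ = 0.648
  ψ = 0.648: g = -0.0083, g' = -0.691 → ψ = 0.636
Converged at ψ = 0.636.
Then V = ψ·F = 0.6357·305 = 193.9 mol/h and L = F − V = 111.1 mol/h.

V = 193.9 mol/h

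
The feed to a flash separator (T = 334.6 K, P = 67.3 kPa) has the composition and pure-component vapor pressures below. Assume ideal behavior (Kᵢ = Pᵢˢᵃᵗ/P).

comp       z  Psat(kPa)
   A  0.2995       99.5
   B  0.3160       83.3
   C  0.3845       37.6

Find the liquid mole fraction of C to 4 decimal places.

x_C = 0.4430

Raoult's law: Kᵢ = Pᵢˢᵃᵗ/P = Pᵢˢᵃᵗ/67.3.
  K_A = 99.5/67.3 = 1.478455, K_B = 83.3/67.3 = 1.237741, K_C = 37.6/67.3 = 0.558692
Let ψ = V/F and solve Σ zᵢ(Kᵢ−1)/(1+ψ(Kᵢ−1)) = 0.
g(0) = ΣzᵢKᵢ − 1 = 0.0487 and g(1) = 1 − Σzᵢ/Kᵢ = -0.1461, so a root lies in (0, 1).
Newton iteration, ψ⁰ = 0.5:
  ψ = 0.5000: g = -0.03495, g' = -0.1822 → ψ = 0.3082
  ψ = 0.3082: g = -0.00152, g' = -0.1679 → ψ = 0.2992
Converged at ψ = 0.2992.
Compositions from xᵢ = zᵢ/(1+ψ(Kᵢ−1)), yᵢ = Kᵢxᵢ:
  A: x = 0.2620, y = 0.3874
  B: x = 0.2950, y = 0.3652
  C: x = 0.4430, y = 0.2475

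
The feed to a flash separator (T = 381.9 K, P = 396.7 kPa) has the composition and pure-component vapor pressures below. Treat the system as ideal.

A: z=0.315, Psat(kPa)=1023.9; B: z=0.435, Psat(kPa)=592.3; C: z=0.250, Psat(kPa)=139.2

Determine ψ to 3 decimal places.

ψ = 0.852

Raoult's law: Kᵢ = Pᵢˢᵃᵗ/P = Pᵢˢᵃᵗ/396.7.
  K_A = 1023.9/396.7 = 2.58104, K_B = 592.3/396.7 = 1.49307, K_C = 139.2/396.7 = 0.35089
Material balance + equilibrium reduce to Σ zᵢ(Kᵢ−1)/(1+ψ(Kᵢ−1)) = 0.
g(0) = ΣzᵢKᵢ − 1 = 0.550 and g(1) = 1 − Σzᵢ/Kᵢ = -0.126, so a root lies in (0, 1).
Newton iteration, ψ⁰ = 0.5:
  ψ = 0.500: g = 0.2100, g' = -0.545 → ψ = 0.886
  ψ = 0.886: g = -0.0249, g' = -0.771 → ψ = 0.853
  ψ = 0.853: g = -0.0008, g' = -0.724 → ψ = 0.852
Converged at ψ = 0.852.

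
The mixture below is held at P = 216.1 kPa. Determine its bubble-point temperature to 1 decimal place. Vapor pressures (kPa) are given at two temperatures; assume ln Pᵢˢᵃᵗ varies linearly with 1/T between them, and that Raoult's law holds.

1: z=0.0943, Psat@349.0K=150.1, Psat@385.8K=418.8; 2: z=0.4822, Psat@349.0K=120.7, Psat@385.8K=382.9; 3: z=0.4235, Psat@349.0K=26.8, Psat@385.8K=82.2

Bubble-point temperature: ΣzᵢPᵢˢᵃᵗ(T) = P. Interpolate ln Pᵢˢᵃᵗ = aᵢ + bᵢ/T.
  T = 349.0 K: ΣzᵢPᵢˢᵃᵗ = 83.71 kPa
  T = 385.8 K: ΣzᵢPᵢˢᵃᵗ = 258.94 kPa
  T = 367.4 K: ΣzᵢPᵢˢᵃᵗ = 151.40 kPa
  T = 376.6 K: ΣzᵢPᵢˢᵃᵗ = 199.29 kPa
  T = 381.2 K: ΣzᵢPᵢˢᵃᵗ = 227.52 kPa
  T = 378.9 K: ΣzᵢPᵢˢᵃᵗ = 213.02 kPa
Interpolating between 378.9 K and 381.2 K gives T ≈ 379.4 K.

T = 379.4 K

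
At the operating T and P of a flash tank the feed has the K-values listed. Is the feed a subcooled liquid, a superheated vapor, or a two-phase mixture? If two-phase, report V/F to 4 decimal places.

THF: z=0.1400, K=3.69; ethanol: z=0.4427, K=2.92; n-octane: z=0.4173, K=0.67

superheated vapor

ΣzᵢKᵢ = 2.0889; Σzᵢ/Kᵢ = 0.8124.
Since Σzᵢ/Kᵢ < 1 the mixture is above its dew point — single vapor phase.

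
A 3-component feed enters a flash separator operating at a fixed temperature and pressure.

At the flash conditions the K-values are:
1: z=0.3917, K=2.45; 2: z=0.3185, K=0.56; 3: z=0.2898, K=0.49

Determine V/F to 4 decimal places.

Iterate (Newton) starting at V/F = 0.5:
  V/F = 0.5000: g = -0.04880, g' = -0.5139 → V/F = 0.4050
  V/F = 0.4050: g = 0.00100, g' = -0.5379 → V/F = 0.4069
Converged at V/F = 0.4069.

V/F = 0.4069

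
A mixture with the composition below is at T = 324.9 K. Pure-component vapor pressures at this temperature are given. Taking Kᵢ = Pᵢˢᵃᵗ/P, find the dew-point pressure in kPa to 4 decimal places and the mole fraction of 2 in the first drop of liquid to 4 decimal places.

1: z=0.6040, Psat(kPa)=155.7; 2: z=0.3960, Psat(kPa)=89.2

Pdew = 120.2108 kPa, x_2 = 0.5337

At the dew point ψ → 1, so Σzᵢ/Kᵢ = 1 with Kᵢ = Pᵢˢᵃᵗ/P ⇒ 1/P = Σzᵢ/Pᵢˢᵃᵗ.
1/P = 0.6040/155.7 + 0.3960/89.2 = 0.0083187 ⇒ P = 120.2108 kPa
xᵢ = zᵢP/Pᵢˢᵃᵗ ⇒ x_2 = 0.3960·120.2108/89.2 = 0.5337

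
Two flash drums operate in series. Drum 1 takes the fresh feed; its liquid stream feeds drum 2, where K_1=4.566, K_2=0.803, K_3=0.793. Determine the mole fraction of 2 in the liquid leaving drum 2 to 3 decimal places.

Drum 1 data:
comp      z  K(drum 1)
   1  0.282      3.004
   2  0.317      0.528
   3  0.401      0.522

x_2 (drum 2) = 0.415

Drum 1:
Newton iteration, ψ₁⁰ = 0.5:
  ψ₁ = 0.500: g = -0.1654, g' = -0.562 → ψ₁ = 0.206
  ψ₁ = 0.206: g = 0.0220, g' = -0.767 → ψ₁ = 0.234
  ψ₁ = 0.234: g = 0.0006, g' = -0.730 → ψ₁ = 0.235
Converged at ψ₁ = 0.235.
Drum-1 compositions:
  1: x = 0.192, y = 0.576
  2: x = 0.357, y = 0.188
  3: x = 0.452, y = 0.236
Drum-2 feed = drum-1 liquid: z₂ = (0.1917, 0.3565, 0.4517).
Drum 2:
Iterate (Newton) starting at ψ₂ = 0.5:
  ψ₂ = 0.500: g = 0.0634, g' = -0.356 → ψ₂ = 0.678
  ψ₂ = 0.678: g = 0.0101, g' = -0.253 → ψ₂ = 0.718
  ψ₂ = 0.718: g = 0.0003, g' = -0.238 → ψ₂ = 0.720
Converged at ψ₂ = 0.720.
  1: x = 0.054, y = 0.245
  2: x = 0.415, y = 0.334
  3: x = 0.531, y = 0.421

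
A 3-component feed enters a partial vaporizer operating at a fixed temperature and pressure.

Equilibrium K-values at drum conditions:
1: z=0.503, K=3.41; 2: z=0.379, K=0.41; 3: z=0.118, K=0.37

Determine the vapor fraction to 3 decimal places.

Rachford–Rice: g(ψ) = Σ zᵢ(Kᵢ−1)/(1+ψ(Kᵢ−1)) = 0.
Check two-phase: ΣzᵢKᵢ = 1.914 > 1 and Σzᵢ/Kᵢ = 1.391 > 1, so g(0) = 0.914 > 0 and g(1) = -0.391 < 0.
Iterate (Newton) starting at ψ = 0.5:
  ψ = 0.500: g = 0.1241, g' = -0.966 → ψ = 0.628
  ψ = 0.628: g = 0.0037, g' = -0.924 → ψ = 0.632
Converged at ψ = 0.632.

ψ = 0.632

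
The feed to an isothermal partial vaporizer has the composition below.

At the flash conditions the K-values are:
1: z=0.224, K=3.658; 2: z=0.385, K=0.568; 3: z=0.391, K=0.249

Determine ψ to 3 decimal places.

Newton iteration, ψ⁰ = 0.5:
  ψ = 0.500: g = -0.4267, g' = -0.974 → ψ = 0.062
  ψ = 0.062: g = 0.0323, g' = -1.485 → ψ = 0.084
  ψ = 0.084: g = 0.0011, g' = -1.387 → ψ = 0.085
Converged at ψ = 0.085.

ψ = 0.085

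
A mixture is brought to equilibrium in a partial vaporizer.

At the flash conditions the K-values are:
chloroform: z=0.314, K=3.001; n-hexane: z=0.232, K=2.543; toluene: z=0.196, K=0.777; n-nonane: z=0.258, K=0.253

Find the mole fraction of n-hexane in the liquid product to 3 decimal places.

Material balance + equilibrium reduce to Σ zᵢ(Kᵢ−1)/(1+ψ(Kᵢ−1)) = 0.
g(0) = ΣzᵢKᵢ − 1 = 0.750 and g(1) = 1 − Σzᵢ/Kᵢ = -0.468, so a root lies in (0, 1).
Iterate (Newton) starting at ψ = 0.67:
  ψ = 0.670: g = 0.0072, g' = -0.953 → ψ = 0.678
Converged at ψ = 0.678.
Compositions from xᵢ = zᵢ/(1+ψ(Kᵢ−1)), yᵢ = Kᵢxᵢ:
  chloroform: x = 0.133, y = 0.400
  n-hexane: x = 0.113, y = 0.288
  toluene: x = 0.231, y = 0.179
  n-nonane: x = 0.522, y = 0.132

x_n-hexane = 0.113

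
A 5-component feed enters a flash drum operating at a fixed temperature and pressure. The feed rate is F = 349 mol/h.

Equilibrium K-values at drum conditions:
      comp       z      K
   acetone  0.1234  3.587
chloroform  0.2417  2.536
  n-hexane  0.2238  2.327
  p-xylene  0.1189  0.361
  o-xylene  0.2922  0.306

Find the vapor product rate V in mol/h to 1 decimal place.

V = 214.2 mol/h

Newton iteration, ψ⁰ = 0.64:
  ψ = 0.6400: g = -0.02536, g' = -0.9718 → ψ = 0.6139
  ψ = 0.6139: g = -0.00026, g' = -0.9527 → ψ = 0.6136
Converged at ψ = 0.6136.
Then V = ψ·F = 0.6136·349 = 214.2 mol/h and L = F − V = 134.8 mol/h.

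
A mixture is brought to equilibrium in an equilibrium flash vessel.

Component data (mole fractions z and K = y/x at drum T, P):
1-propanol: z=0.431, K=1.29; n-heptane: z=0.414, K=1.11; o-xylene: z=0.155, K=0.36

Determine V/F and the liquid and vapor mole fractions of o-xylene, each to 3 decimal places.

Newton–Raphson from V/F = 0.31:
  V/F = 0.310: g = 0.0350, g' = -0.134 → V/F = 0.571
  V/F = 0.571: g = -0.0062, g' = -0.189 → V/F = 0.538
  V/F = 0.538: g = -0.0002, g' = -0.179 → V/F = 0.537
Converged at V/F = 0.537.
Compositions from xᵢ = zᵢ/(1+V/F(Kᵢ−1)), yᵢ = Kᵢxᵢ:
  1-propanol: x = 0.373, y = 0.481
  n-heptane: x = 0.391, y = 0.434
  o-xylene: x = 0.236, y = 0.085

V/F = 0.537, x_o-xylene = 0.236, y_o-xylene = 0.085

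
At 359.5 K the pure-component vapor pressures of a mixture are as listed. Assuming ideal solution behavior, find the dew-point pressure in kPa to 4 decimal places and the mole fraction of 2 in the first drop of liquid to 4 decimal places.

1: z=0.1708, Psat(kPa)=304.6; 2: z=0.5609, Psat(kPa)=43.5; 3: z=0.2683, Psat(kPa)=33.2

At the dew point ψ → 1, so Σzᵢ/Kᵢ = 1 with Kᵢ = Pᵢˢᵃᵗ/P ⇒ 1/P = Σzᵢ/Pᵢˢᵃᵗ.
1/P = 0.1708/304.6 + 0.5609/43.5 + 0.2683/33.2 = 0.0215363 ⇒ P = 46.4332 kPa
xᵢ = zᵢP/Pᵢˢᵃᵗ ⇒ x_2 = 0.5609·46.4332/43.5 = 0.5987

Pdew = 46.4332 kPa, x_2 = 0.5987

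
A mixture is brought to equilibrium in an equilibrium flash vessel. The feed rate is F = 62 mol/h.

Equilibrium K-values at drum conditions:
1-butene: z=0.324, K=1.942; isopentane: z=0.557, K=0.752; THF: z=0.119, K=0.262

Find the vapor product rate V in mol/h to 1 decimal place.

Material balance + equilibrium reduce to Σ zᵢ(Kᵢ−1)/(1+β(Kᵢ−1)) = 0.
Check two-phase: ΣzᵢKᵢ = 1.079 > 1 and Σzᵢ/Kᵢ = 1.362 > 1, so g(0) = 0.079 > 0 and g(1) = -0.362 < 0.
Iterate (Newton) starting at β = 0.67:
  β = 0.670: g = -0.1523, g' = -0.411 → β = 0.299
  β = 0.299: g = -0.0239, g' = -0.322 → β = 0.225
  β = 0.225: g = 0.0002, g' = -0.327 → β = 0.226
Converged at β = 0.226.
Then V = β·F = 0.2257·62 = 14.0 mol/h and L = F − V = 48.0 mol/h.

V = 14.0 mol/h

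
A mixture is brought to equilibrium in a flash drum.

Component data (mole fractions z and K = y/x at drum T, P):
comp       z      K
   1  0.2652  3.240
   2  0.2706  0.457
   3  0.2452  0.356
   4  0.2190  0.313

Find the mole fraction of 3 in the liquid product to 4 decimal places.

Rachford–Rice: g(β) = Σ zᵢ(Kᵢ−1)/(1+β(Kᵢ−1)) = 0.
Feasibility: ΣzᵢKᵢ = 1.1388, Σzᵢ/Kᵢ = 2.0624 — both > 1, two phases present.
Newton iteration, β⁰ = 0.54:
  β = 0.5400: g = -0.42033, g' = -0.9325 → β = 0.0893
  β = 0.0893: g = 0.01282, g' = -1.2441 → β = 0.0996
  β = 0.0996: g = 0.00016, g' = -1.2140 → β = 0.0997
Converged at β = 0.0997.
Compositions from xᵢ = zᵢ/(1+β(Kᵢ−1)), yᵢ = Kᵢxᵢ:
  1: x = 0.2168, y = 0.7024
  2: x = 0.2861, y = 0.1307
  3: x = 0.2620, y = 0.0933
  4: x = 0.2351, y = 0.0736

x_3 = 0.2620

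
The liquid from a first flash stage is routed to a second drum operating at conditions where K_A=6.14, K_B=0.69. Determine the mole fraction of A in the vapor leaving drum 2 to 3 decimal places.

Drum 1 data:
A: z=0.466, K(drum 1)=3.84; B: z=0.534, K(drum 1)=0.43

Drum 1:
Rachford–Rice: g(ψ₁) = Σ zᵢ(Kᵢ−1)/(1+ψ₁(Kᵢ−1)) = 0.
Check two-phase: ΣzᵢKᵢ = 2.019 > 1 and Σzᵢ/Kᵢ = 1.363 > 1, so g(0) = 1.019 > 0 and g(1) = -0.363 < 0.
Newton iteration, ψ₁⁰ = 0.5:
  ψ₁ = 0.500: g = 0.1212, g' = -0.981 → ψ₁ = 0.623
  ψ₁ = 0.623: g = 0.0055, g' = -0.907 → ψ₁ = 0.630
Converged at ψ₁ = 0.630.
Drum-1 compositions:
  A: x = 0.167, y = 0.642
  B: x = 0.833, y = 0.358
Drum-2 feed = drum-1 liquid: z₂ = (0.1672, 0.8328).
Drum 2:
Rachford–Rice: g(ψ₂) = Σ zᵢ(Kᵢ−1)/(1+ψ₂(Kᵢ−1)) = 0.
Feasibility: ΣzᵢKᵢ = 1.601, Σzᵢ/Kᵢ = 1.234 — both > 1, two phases present.
Binary case is linear: z₁(K₁−1)(1+ψ₂(K₂−1)) + z₂(K₂−1)(1+ψ₂(K₁−1)) = 0
⇒ ψ₂ = [z₁(K₁−1)+z₂(K₂−1)] / [−(K₁−1)(K₂−1)] = 0.6010/1.5934 = 0.377
  A: x = 0.057, y = 0.349
  B: x = 0.943, y = 0.651

y_A (drum 2) = 0.349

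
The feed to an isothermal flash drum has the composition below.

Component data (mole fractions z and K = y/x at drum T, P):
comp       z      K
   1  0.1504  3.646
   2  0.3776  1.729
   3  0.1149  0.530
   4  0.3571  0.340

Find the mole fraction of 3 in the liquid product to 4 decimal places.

Iterate (Newton) starting at ψ = 0.49:
  ψ = 0.4900: g = -0.04239, g' = -0.6912 → ψ = 0.4287
  ψ = 0.4287: g = -0.00011, g' = -0.6900 → ψ = 0.4285
Converged at ψ = 0.4285.
Compositions from xᵢ = zᵢ/(1+ψ(Kᵢ−1)), yᵢ = Kᵢxᵢ:
  1: x = 0.0705, y = 0.2570
  2: x = 0.2877, y = 0.4975
  3: x = 0.1439, y = 0.0763
  4: x = 0.4979, y = 0.1693

x_3 = 0.1439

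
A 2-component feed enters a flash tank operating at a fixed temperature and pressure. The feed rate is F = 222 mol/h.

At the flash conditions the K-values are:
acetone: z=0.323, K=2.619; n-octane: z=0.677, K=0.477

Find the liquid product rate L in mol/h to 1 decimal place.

Binary case is linear: z₁(K₁−1)(1+ψ(K₂−1)) + z₂(K₂−1)(1+ψ(K₁−1)) = 0
⇒ ψ = [z₁(K₁−1)+z₂(K₂−1)] / [−(K₁−1)(K₂−1)] = 0.1689/0.8467 = 0.199
Then V = ψ·F = 0.1994·222 = 44.3 mol/h and L = F − V = 177.7 mol/h.

L = 177.7 mol/h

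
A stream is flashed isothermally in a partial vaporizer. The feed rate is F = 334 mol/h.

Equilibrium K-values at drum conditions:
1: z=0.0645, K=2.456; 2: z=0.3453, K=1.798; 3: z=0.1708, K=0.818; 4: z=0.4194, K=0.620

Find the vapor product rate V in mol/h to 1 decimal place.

Let ψ = V/F and solve Σ zᵢ(Kᵢ−1)/(1+ψ(Kᵢ−1)) = 0.
Check two-phase: ΣzᵢKᵢ = 1.1790 > 1 and Σzᵢ/Kᵢ = 1.1036 > 1, so g(0) = 0.1790 > 0 and g(1) = -0.1036 < 0.
Newton–Raphson from ψ = 0.5:
  ψ = 0.5000: g = 0.02036, g' = -0.2573 → ψ = 0.5791
  ψ = 0.5791: g = 0.00032, g' = -0.2497 → ψ = 0.5804
Converged at ψ = 0.5804.
Then V = ψ·F = 0.5804·334 = 193.9 mol/h and L = F − V = 140.1 mol/h.

V = 193.9 mol/h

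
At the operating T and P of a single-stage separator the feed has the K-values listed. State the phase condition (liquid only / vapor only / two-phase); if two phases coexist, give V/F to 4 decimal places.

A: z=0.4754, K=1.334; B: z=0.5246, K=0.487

liquid only

ΣzᵢKᵢ = 0.8897; Σzᵢ/Kᵢ = 1.4336.
Since ΣzᵢKᵢ < 1 the mixture is below its bubble point — single liquid phase.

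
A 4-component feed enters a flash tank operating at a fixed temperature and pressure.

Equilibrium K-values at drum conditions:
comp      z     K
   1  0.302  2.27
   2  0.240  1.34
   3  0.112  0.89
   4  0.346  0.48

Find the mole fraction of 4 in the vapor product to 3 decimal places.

Let β = V/F and solve Σ zᵢ(Kᵢ−1)/(1+β(Kᵢ−1)) = 0.
Check two-phase: ΣzᵢKᵢ = 1.273 > 1 and Σzᵢ/Kᵢ = 1.159 > 1, so g(0) = 0.273 > 0 and g(1) = -0.159 < 0.
Newton–Raphson from β = 0.5:
  β = 0.500: g = 0.0482, g' = -0.375 → β = 0.628
  β = 0.628: g = 0.0000, g' = -0.377 → β = 0.629
Converged at β = 0.629.
Compositions from xᵢ = zᵢ/(1+β(Kᵢ−1)), yᵢ = Kᵢxᵢ:
  1: x = 0.168, y = 0.381
  2: x = 0.198, y = 0.265
  3: x = 0.120, y = 0.107
  4: x = 0.514, y = 0.247

y_4 = 0.247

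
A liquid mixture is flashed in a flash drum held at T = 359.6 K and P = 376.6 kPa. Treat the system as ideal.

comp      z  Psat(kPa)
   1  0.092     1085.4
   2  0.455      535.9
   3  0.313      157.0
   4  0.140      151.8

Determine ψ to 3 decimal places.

Raoult's law: Kᵢ = Pᵢˢᵃᵗ/P = Pᵢˢᵃᵗ/376.6.
  K_1 = 1085.4/376.6 = 2.88210, K_2 = 535.9/376.6 = 1.42300, K_3 = 157.0/376.6 = 0.41689, K_4 = 151.8/376.6 = 0.40308
Newton iteration, ψ⁰ = 0.5:
  ψ = 0.500: g = -0.1287, g' = -0.455 → ψ = 0.217
  ψ = 0.217: g = -0.0059, g' = -0.438 → ψ = 0.204
Converged at ψ = 0.204.

ψ = 0.204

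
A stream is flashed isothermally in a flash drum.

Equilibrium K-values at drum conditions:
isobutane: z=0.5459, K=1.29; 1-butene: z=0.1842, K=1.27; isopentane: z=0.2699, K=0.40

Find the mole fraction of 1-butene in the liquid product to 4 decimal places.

x_1-butene = 0.1717

Newton–Raphson from V/F = 0.5:
  V/F = 0.5000: g = -0.04926, g' = -0.2437 → V/F = 0.2979
  V/F = 0.2979: g = -0.00543, g' = -0.1945 → V/F = 0.2700
  V/F = 0.2700: g = -0.00007, g' = -0.1895 → V/F = 0.2696
Converged at V/F = 0.2696.
Compositions from xᵢ = zᵢ/(1+V/F(Kᵢ−1)), yᵢ = Kᵢxᵢ:
  isobutane: x = 0.5063, y = 0.6531
  1-butene: x = 0.1717, y = 0.2181
  isopentane: x = 0.3220, y = 0.1288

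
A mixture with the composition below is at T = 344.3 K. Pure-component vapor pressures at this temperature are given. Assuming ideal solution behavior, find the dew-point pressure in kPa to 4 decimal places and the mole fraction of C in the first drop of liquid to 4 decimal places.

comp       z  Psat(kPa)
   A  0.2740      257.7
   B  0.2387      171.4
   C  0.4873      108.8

Pdew = 144.2011 kPa, x_C = 0.6459

At the dew point ψ → 1, so Σzᵢ/Kᵢ = 1 with Kᵢ = Pᵢˢᵃᵗ/P ⇒ 1/P = Σzᵢ/Pᵢˢᵃᵗ.
1/P = 0.2740/257.7 + 0.2387/171.4 + 0.4873/108.8 = 0.0069348 ⇒ P = 144.2011 kPa
xᵢ = zᵢP/Pᵢˢᵃᵗ ⇒ x_C = 0.4873·144.2011/108.8 = 0.6459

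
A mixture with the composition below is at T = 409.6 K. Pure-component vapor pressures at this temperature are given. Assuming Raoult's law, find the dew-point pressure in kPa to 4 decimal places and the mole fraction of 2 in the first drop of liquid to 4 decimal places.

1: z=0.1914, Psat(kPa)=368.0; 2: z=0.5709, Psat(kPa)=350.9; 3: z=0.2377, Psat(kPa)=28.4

At the dew point ψ → 1, so Σzᵢ/Kᵢ = 1 with Kᵢ = Pᵢˢᵃᵗ/P ⇒ 1/P = Σzᵢ/Pᵢˢᵃᵗ.
1/P = 0.1914/368.0 + 0.5709/350.9 + 0.2377/28.4 = 0.0105168 ⇒ P = 95.0861 kPa
xᵢ = zᵢP/Pᵢˢᵃᵗ ⇒ x_2 = 0.5709·95.0861/350.9 = 0.1547

Pdew = 95.0861 kPa, x_2 = 0.1547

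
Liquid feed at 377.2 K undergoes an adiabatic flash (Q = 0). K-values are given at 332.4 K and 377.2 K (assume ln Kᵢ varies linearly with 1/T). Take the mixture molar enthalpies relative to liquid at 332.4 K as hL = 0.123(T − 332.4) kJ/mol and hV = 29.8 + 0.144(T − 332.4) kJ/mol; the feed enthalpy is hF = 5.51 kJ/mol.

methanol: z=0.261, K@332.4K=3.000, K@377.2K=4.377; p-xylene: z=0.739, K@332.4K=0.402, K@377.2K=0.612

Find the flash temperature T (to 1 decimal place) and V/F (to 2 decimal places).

Adiabatic flash: solve Rachford–Rice at each trial T, then check hF = ψ·hV(T) + (1−ψ)·hL(T).
  T = 332.4 K: K = (3.000, 0.402), RR gives ψ = 0.067, H_out = 1.995 kJ/mol
  T = 377.2 K: K = (4.377, 0.612), RR gives ψ = 0.454, H_out = 19.462 kJ/mol
  T = 354.8 K: K = (3.667, 0.503), RR gives ψ = 0.248, H_out = 10.253 kJ/mol
  T = 343.6 K: K = (3.328, 0.451), RR gives ψ = 0.158, H_out = 6.125 kJ/mol
  T = 338.0 K: K = (3.162, 0.426), RR gives ψ = 0.113, H_out = 4.074 kJ/mol
  T = 340.8 K: K = (3.245, 0.439), RR gives ψ = 0.136, H_out = 5.101 kJ/mol
  T = 342.2 K: K = (3.286, 0.445), RR gives ψ = 0.147, H_out = 5.613 kJ/mol
Linear interpolation between T = 340.8 (H_out = 5.101) and T = 342.2 (H_out = 5.613) on hF = 5.51 gives T ≈ 341.9 K, at which ψ = 0.14.

T = 341.9 K, V/F = 0.14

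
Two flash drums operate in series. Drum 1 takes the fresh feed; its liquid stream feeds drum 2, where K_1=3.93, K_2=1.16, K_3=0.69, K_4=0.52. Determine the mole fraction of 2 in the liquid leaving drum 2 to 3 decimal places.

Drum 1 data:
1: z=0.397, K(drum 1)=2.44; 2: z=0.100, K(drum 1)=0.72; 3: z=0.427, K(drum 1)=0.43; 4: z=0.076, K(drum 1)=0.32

x_2 (drum 2) = 0.099

Drum 1:
Rachford–Rice: g(ψ₁) = Σ zᵢ(Kᵢ−1)/(1+ψ₁(Kᵢ−1)) = 0.
Feasibility: ΣzᵢKᵢ = 1.249, Σzᵢ/Kᵢ = 1.532 — both > 1, two phases present.
Newton iteration, ψ₁⁰ = 0.5:
  ψ₁ = 0.500: g = -0.1189, g' = -0.641 → ψ₁ = 0.314
  ψ₁ = 0.314: g = 0.0005, g' = -0.662 → ψ₁ = 0.315
Converged at ψ₁ = 0.315.
Drum-1 compositions:
  1: x = 0.273, y = 0.666
  2: x = 0.110, y = 0.079
  3: x = 0.521, y = 0.224
  4: x = 0.097, y = 0.031
Drum-2 feed = drum-1 liquid: z₂ = (0.2731, 0.1097, 0.5205, 0.0967).
Drum 2:
Rachford–Rice: g(ψ₂) = Σ zᵢ(Kᵢ−1)/(1+ψ₂(Kᵢ−1)) = 0.
Check two-phase: ΣzᵢKᵢ = 1.610 > 1 and Σzᵢ/Kᵢ = 1.104 > 1, so g(0) = 0.610 > 0 and g(1) = -0.104 < 0.
Newton–Raphson from ψ₂ = 0.38:
  ψ₂ = 0.380: g = 0.1554, g' = -0.625 → ψ₂ = 0.629
  ψ₂ = 0.629: g = 0.0305, g' = -0.415 → ψ₂ = 0.702
  ψ₂ = 0.702: g = 0.0012, g' = -0.385 → ψ₂ = 0.705
Converged at ψ₂ = 0.705.
  1: x = 0.089, y = 0.350
  2: x = 0.099, y = 0.114
  3: x = 0.666, y = 0.460
  4: x = 0.146, y = 0.076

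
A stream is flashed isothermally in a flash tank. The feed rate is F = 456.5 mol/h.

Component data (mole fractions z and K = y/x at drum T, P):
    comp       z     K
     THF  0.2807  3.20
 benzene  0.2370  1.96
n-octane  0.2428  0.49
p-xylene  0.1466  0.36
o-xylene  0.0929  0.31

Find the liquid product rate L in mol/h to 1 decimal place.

L = 200.5 mol/h

Material balance + equilibrium reduce to Σ zᵢ(Kᵢ−1)/(1+β(Kᵢ−1)) = 0.
Check two-phase: ΣzᵢKᵢ = 1.5633 > 1 and Σzᵢ/Kᵢ = 1.4110 > 1, so g(0) = 0.5633 > 0 and g(1) = -0.4110 < 0.
Newton–Raphson from β = 0.46:
  β = 0.4600: g = 0.07609, g' = -0.7640 → β = 0.5596
  β = 0.5596: g = 0.00092, g' = -0.7521 → β = 0.5608
Converged at β = 0.5608.
Then V = β·F = 0.5608·456.5 = 256.0 mol/h and L = F − V = 200.5 mol/h.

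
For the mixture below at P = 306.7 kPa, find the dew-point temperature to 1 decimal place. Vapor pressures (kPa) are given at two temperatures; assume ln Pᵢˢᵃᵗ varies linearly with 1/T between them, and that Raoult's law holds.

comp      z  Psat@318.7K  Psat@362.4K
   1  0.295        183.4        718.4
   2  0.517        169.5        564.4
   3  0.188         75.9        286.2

Dew-point temperature: Σzᵢ·P/Pᵢˢᵃᵗ(T) = 1. Interpolate ln Pᵢˢᵃᵗ = aᵢ + bᵢ/T.
  T = 318.7 K: ΣzᵢP/Pᵢˢᵃᵗ = 2.1885
  T = 362.4 K: ΣzᵢP/Pᵢˢᵃᵗ = 0.6084
  T = 340.5 K: ΣzᵢP/Pᵢˢᵃᵗ = 1.1084
  T = 351.4 K: ΣzᵢP/Pᵢˢᵃᵗ = 0.8145
  T = 345.9 K: ΣzᵢP/Pᵢˢᵃᵗ = 0.9491
  T = 343.2 K: ΣzᵢP/Pᵢˢᵃᵗ = 1.0250
Interpolating between 343.2 K and 345.9 K gives T ≈ 344.1 K.

T = 344.1 K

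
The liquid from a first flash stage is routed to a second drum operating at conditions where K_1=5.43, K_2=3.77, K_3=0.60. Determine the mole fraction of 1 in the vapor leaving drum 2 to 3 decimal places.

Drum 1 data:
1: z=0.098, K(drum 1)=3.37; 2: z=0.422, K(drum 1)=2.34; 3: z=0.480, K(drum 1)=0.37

y_1 (drum 2) = 0.075

Drum 1:
Let ψ₁ = V/F and solve Σ zᵢ(Kᵢ−1)/(1+ψ₁(Kᵢ−1)) = 0.
Check two-phase: ΣzᵢKᵢ = 1.495 > 1 and Σzᵢ/Kᵢ = 1.507 > 1, so g(0) = 0.495 > 0 and g(1) = -0.507 < 0.
Iterate (Newton) starting at ψ₁ = 0.47:
  ψ₁ = 0.470: g = 0.0272, g' = -0.793 → ψ₁ = 0.504
Converged at ψ₁ = 0.504.
Drum-1 compositions:
  1: x = 0.045, y = 0.150
  2: x = 0.252, y = 0.589
  3: x = 0.704, y = 0.260
Drum-2 feed = drum-1 liquid: z₂ = (0.0446, 0.2518, 0.7035).
Drum 2:
Let ψ₂ = V/F and solve Σ zᵢ(Kᵢ−1)/(1+ψ₂(Kᵢ−1)) = 0.
g(0) = ΣzᵢKᵢ − 1 = 0.614 and g(1) = 1 − Σzᵢ/Kᵢ = -0.248, so a root lies in (0, 1).
Newton–Raphson from ψ₂ = 0.37:
  ψ₂ = 0.370: g = 0.0891, g' = -0.752 → ψ₂ = 0.488
  ψ₂ = 0.488: g = 0.0092, g' = -0.610 → ψ₂ = 0.504
Converged at ψ₂ = 0.504.
  1: x = 0.014, y = 0.075
  2: x = 0.105, y = 0.396
  3: x = 0.881, y = 0.529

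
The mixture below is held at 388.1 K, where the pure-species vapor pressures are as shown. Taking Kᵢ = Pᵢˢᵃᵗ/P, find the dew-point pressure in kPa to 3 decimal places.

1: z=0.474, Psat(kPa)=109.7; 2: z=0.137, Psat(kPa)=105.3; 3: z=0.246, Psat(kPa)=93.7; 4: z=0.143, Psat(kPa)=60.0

At the dew point ψ → 1, so Σzᵢ/Kᵢ = 1 with Kᵢ = Pᵢˢᵃᵗ/P ⇒ 1/P = Σzᵢ/Pᵢˢᵃᵗ.
1/P = 0.474/109.7 + 0.137/105.3 + 0.246/93.7 + 0.143/60.0 = 0.010631 ⇒ P = 94.068 kPa

Pdew = 94.068 kPa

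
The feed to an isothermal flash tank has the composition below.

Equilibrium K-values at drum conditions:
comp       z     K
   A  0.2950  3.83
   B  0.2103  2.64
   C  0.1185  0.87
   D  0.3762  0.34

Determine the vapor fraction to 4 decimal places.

Let ψ = V/F and solve Σ zᵢ(Kᵢ−1)/(1+ψ(Kᵢ−1)) = 0.
Check two-phase: ΣzᵢKᵢ = 1.9160 > 1 and Σzᵢ/Kᵢ = 1.3994 > 1, so g(0) = 0.9160 > 0 and g(1) = -0.3994 < 0.
Newton iteration, ψ⁰ = 0.55:
  ψ = 0.5500: g = 0.10152, g' = -0.9240 → ψ = 0.6599
  ψ = 0.6599: g = 0.00009, g' = -0.9345 → ψ = 0.6600
Converged at ψ = 0.6600.

ψ = 0.6600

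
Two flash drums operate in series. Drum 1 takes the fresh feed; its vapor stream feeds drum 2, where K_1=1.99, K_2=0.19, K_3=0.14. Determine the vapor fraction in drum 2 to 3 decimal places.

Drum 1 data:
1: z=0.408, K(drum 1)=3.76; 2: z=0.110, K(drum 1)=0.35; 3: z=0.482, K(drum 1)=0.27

Drum 1:
Let ψ₁ = V/F and solve Σ zᵢ(Kᵢ−1)/(1+ψ₁(Kᵢ−1)) = 0.
g(0) = ΣzᵢKᵢ − 1 = 0.703 and g(1) = 1 − Σzᵢ/Kᵢ = -1.208, so a root lies in (0, 1).
Newton iteration, ψ₁⁰ = 0.5:
  ψ₁ = 0.500: g = -0.1869, g' = -1.288 → ψ₁ = 0.355
  ψ₁ = 0.355: g = 0.0011, g' = -1.340 → ψ₁ = 0.356
Converged at ψ₁ = 0.356.
Drum-1 compositions:
  1: x = 0.206, y = 0.774
  2: x = 0.143, y = 0.050
  3: x = 0.651, y = 0.176
Drum-2 feed = drum-1 vapor: z₂ = (0.7741, 0.0501, 0.1758).
Drum 2:
Material balance + equilibrium reduce to Σ zᵢ(Kᵢ−1)/(1+ψ₂(Kᵢ−1)) = 0.
Check two-phase: ΣzᵢKᵢ = 1.575 > 1 and Σzᵢ/Kᵢ = 1.908 > 1, so g(0) = 0.575 > 0 and g(1) = -0.908 < 0.
Newton–Raphson from ψ₂ = 0.4:
  ψ₂ = 0.400: g = 0.2586, g' = -0.763 → ψ₂ = 0.739
  ψ₂ = 0.739: g = -0.0728, g' = -1.434 → ψ₂ = 0.688
  ψ₂ = 0.688: g = -0.0059, g' = -1.216 → ψ₂ = 0.683
Converged at ψ₂ = 0.683.
  1: x = 0.462, y = 0.919
  2: x = 0.112, y = 0.021
  3: x = 0.426, y = 0.060

V/F (drum 2) = 0.683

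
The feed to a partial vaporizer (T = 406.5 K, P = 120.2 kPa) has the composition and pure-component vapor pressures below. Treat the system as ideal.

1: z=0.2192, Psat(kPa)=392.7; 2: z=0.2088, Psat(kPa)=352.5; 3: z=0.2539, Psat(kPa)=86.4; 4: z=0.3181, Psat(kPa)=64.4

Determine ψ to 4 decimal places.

ψ = 0.8172

Raoult's law: Kᵢ = Pᵢˢᵃᵗ/P = Pᵢˢᵃᵗ/120.2.
  K_1 = 392.7/120.2 = 3.267055, K_2 = 352.5/120.2 = 2.932612, K_3 = 86.4/120.2 = 0.718802, K_4 = 64.4/120.2 = 0.535774
Let ψ = V/F and solve Σ zᵢ(Kᵢ−1)/(1+ψ(Kᵢ−1)) = 0.
g(0) = ΣzᵢKᵢ − 1 = 0.6814 and g(1) = 1 − Σzᵢ/Kᵢ = -0.0852, so a root lies in (0, 1).
Newton iteration, ψ⁰ = 0.5:
  ψ = 0.5000: g = 0.16276, g' = -0.5926 → ψ = 0.7746
  ψ = 0.7746: g = 0.02003, g' = -0.4734 → ψ = 0.8170
  ψ = 0.8170: g = 0.00013, g' = -0.4675 → ψ = 0.8172
Converged at ψ = 0.8172.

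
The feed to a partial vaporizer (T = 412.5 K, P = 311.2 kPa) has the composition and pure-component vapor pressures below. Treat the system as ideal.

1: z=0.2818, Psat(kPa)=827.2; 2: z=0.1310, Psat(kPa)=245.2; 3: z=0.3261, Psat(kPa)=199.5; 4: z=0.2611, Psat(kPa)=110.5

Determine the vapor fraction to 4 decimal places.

ψ = 0.2039

Raoult's law: Kᵢ = Pᵢˢᵃᵗ/P = Pᵢˢᵃᵗ/311.2.
  K_1 = 827.2/311.2 = 2.658098, K_2 = 245.2/311.2 = 0.787918, K_3 = 199.5/311.2 = 0.641067, K_4 = 110.5/311.2 = 0.355077
Material balance + equilibrium reduce to Σ zᵢ(Kᵢ−1)/(1+ψ(Kᵢ−1)) = 0.
Feasibility: ΣzᵢKᵢ = 1.1540, Σzᵢ/Kᵢ = 1.5163 — both > 1, two phases present.
Newton iteration, ψ⁰ = 0.55:
  ψ = 0.5500: g = -0.19386, g' = -0.5455 → ψ = 0.1946
  ψ = 0.1946: g = 0.00587, g' = -0.6398 → ψ = 0.2038
  ψ = 0.2038: g = 0.00004, g' = -0.6321 → ψ = 0.2039
Converged at ψ = 0.2039.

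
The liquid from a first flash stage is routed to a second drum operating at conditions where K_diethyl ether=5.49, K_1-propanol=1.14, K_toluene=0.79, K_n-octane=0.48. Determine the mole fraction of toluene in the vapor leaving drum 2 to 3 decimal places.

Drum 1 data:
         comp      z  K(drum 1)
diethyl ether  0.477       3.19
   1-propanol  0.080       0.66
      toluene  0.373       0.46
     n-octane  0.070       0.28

y_toluene (drum 2) = 0.521

Drum 1:
Let ψ₁ = V/F and solve Σ zᵢ(Kᵢ−1)/(1+ψ₁(Kᵢ−1)) = 0.
Check two-phase: ΣzᵢKᵢ = 1.766 > 1 and Σzᵢ/Kᵢ = 1.332 > 1, so g(0) = 0.766 > 0 and g(1) = -0.332 < 0.
Iterate (Newton) starting at ψ₁ = 0.5:
  ψ₁ = 0.500: g = 0.1112, g' = -0.827 → ψ₁ = 0.634
  ψ₁ = 0.634: g = 0.0034, g' = -0.790 → ψ₁ = 0.639
Converged at ψ₁ = 0.639.
Drum-1 compositions:
  diethyl ether: x = 0.199, y = 0.634
  1-propanol: x = 0.102, y = 0.067
  toluene: x = 0.569, y = 0.262
  n-octane: x = 0.130, y = 0.036
Drum-2 feed = drum-1 liquid: z₂ = (0.1989, 0.1022, 0.5694, 0.1296).
Drum 2:
Let ψ₂ = V/F and solve Σ zᵢ(Kᵢ−1)/(1+ψ₂(Kᵢ−1)) = 0.
g(0) = ΣzᵢKᵢ − 1 = 0.720 and g(1) = 1 − Σzᵢ/Kᵢ = -0.117, so a root lies in (0, 1).
Iterate (Newton) starting at ψ₂ = 0.65:
  ψ₂ = 0.650: g = 0.0007, g' = -0.376 → ψ₂ = 0.652
Converged at ψ₂ = 0.652.
  diethyl ether: x = 0.051, y = 0.278
  1-propanol: x = 0.094, y = 0.107
  toluene: x = 0.660, y = 0.521
  n-octane: x = 0.196, y = 0.094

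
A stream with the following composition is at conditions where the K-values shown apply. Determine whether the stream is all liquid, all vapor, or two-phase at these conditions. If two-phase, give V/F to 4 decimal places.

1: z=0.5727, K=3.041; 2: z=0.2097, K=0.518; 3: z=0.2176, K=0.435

two-phase, V/F = 0.8772

ΣzᵢKᵢ = 1.9449; Σzᵢ/Kᵢ = 1.0934.
Both exceed 1, so a two-phase solution exists.
Rachford–Rice: g(ψ) = Σ zᵢ(Kᵢ−1)/(1+ψ(Kᵢ−1)) = 0.
Iterate (Newton) starting at ψ = 0.5:
  ψ = 0.5000: g = 0.27399, g' = -0.8039 → ψ = 0.8408
  ψ = 0.8408: g = 0.02618, g' = -0.7132 → ψ = 0.8775
  ψ = 0.8775: g = -0.00022, g' = -0.7258 → ψ = 0.8772
Converged at ψ = 0.8772.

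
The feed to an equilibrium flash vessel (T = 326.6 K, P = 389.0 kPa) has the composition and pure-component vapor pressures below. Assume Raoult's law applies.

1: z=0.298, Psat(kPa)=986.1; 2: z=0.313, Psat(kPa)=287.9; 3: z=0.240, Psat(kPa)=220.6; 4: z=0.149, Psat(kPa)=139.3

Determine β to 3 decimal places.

β = 0.275

Raoult's law: Kᵢ = Pᵢˢᵃᵗ/P = Pᵢˢᵃᵗ/389.0.
  K_1 = 986.1/389.0 = 2.53496, K_2 = 287.9/389.0 = 0.74010, K_3 = 220.6/389.0 = 0.56710, K_4 = 139.3/389.0 = 0.35810
Iterate (Newton) starting at β = 0.5:
  β = 0.500: g = -0.1081, g' = -0.459 → β = 0.264
  β = 0.264: g = 0.0055, g' = -0.526 → β = 0.275
Converged at β = 0.275.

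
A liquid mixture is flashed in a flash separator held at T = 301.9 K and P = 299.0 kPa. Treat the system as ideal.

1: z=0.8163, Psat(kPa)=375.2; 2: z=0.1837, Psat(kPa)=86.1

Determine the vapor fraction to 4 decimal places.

Raoult's law: Kᵢ = Pᵢˢᵃᵗ/P = Pᵢˢᵃᵗ/299.0.
  K_1 = 375.2/299.0 = 1.254849, K_2 = 86.1/299.0 = 0.287960
Rachford–Rice: g(ψ) = Σ zᵢ(Kᵢ−1)/(1+ψ(Kᵢ−1)) = 0.
Feasibility: ΣzᵢKᵢ = 1.0772, Σzᵢ/Kᵢ = 1.2885 — both > 1, two phases present.
Binary case is linear: z₁(K₁−1)(1+ψ(K₂−1)) + z₂(K₂−1)(1+ψ(K₁−1)) = 0
⇒ ψ = [z₁(K₁−1)+z₂(K₂−1)] / [−(K₁−1)(K₂−1)] = 0.07723/0.18146 = 0.4256

ψ = 0.4256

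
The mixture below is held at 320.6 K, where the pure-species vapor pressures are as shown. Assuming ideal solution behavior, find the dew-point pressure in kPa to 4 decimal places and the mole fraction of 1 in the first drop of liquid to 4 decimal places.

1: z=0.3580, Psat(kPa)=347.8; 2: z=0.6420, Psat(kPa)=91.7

Pdew = 124.5265 kPa, x_1 = 0.1282

At the dew point ψ → 1, so Σzᵢ/Kᵢ = 1 with Kᵢ = Pᵢˢᵃᵗ/P ⇒ 1/P = Σzᵢ/Pᵢˢᵃᵗ.
1/P = 0.3580/347.8 + 0.6420/91.7 = 0.0080304 ⇒ P = 124.5265 kPa
xᵢ = zᵢP/Pᵢˢᵃᵗ ⇒ x_1 = 0.3580·124.5265/347.8 = 0.1282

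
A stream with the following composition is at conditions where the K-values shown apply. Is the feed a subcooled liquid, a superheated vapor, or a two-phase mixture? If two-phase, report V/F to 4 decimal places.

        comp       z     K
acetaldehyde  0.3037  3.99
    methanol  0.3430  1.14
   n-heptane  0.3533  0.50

ΣzᵢKᵢ = 1.7794; Σzᵢ/Kᵢ = 1.0836.
Both exceed 1, so a two-phase solution exists.
Rachford–Rice: g(ψ) = Σ zᵢ(Kᵢ−1)/(1+ψ(Kᵢ−1)) = 0.
Newton–Raphson from ψ = 0.61:
  ψ = 0.6100: g = 0.11163, g' = -0.5290 → ψ = 0.8210
  ψ = 0.8210: g = 0.00625, g' = -0.4871 → ψ = 0.8338
Converged at ψ = 0.8338.

two-phase, V/F = 0.8338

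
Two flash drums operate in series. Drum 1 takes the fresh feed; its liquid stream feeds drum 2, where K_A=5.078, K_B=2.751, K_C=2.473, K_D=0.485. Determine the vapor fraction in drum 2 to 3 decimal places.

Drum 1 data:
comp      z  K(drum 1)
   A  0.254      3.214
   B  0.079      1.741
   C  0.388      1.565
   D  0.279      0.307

Drum 1:
Let ψ₁ = V/F and solve Σ zᵢ(Kᵢ−1)/(1+ψ₁(Kᵢ−1)) = 0.
Feasibility: ΣzᵢKᵢ = 1.647, Σzᵢ/Kᵢ = 1.281 — both > 1, two phases present.
Newton iteration, ψ₁⁰ = 0.5:
  ψ₁ = 0.500: g = 0.1847, g' = -0.693 → ψ₁ = 0.767
  ψ₁ = 0.767: g = -0.0137, g' = -0.859 → ψ₁ = 0.751
  ψ₁ = 0.751: g = -0.0002, g' = -0.837 → ψ₁ = 0.750
Converged at ψ₁ = 0.750.
Drum-1 compositions:
  A: x = 0.095, y = 0.307
  B: x = 0.051, y = 0.088
  C: x = 0.272, y = 0.426
  D: x = 0.581, y = 0.178
Drum-2 feed = drum-1 liquid: z₂ = (0.0954, 0.0508, 0.2725, 0.5813).
Drum 2:
Rachford–Rice: g(ψ₂) = Σ zᵢ(Kᵢ−1)/(1+ψ₂(Kᵢ−1)) = 0.
Feasibility: ΣzᵢKᵢ = 1.580, Σzᵢ/Kᵢ = 1.346 — both > 1, two phases present.
Newton–Raphson from ψ₂ = 0.5:
  ψ₂ = 0.500: g = 0.0034, g' = -0.692 → ψ₂ = 0.505
Converged at ψ₂ = 0.505.
  A: x = 0.031, y = 0.158
  B: x = 0.027, y = 0.074
  C: x = 0.156, y = 0.386
  D: x = 0.786, y = 0.381

V/F (drum 2) = 0.505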